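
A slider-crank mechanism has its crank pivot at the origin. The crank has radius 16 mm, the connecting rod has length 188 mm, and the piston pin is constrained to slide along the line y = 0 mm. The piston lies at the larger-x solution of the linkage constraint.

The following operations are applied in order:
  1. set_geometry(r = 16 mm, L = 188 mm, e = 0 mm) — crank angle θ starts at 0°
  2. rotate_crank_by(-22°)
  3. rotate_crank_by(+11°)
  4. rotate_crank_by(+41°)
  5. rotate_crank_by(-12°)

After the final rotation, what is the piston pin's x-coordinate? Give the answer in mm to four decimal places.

set_geometry: r = 16 mm, L = 188 mm, e = 0 mm; θ ← 0°
rotate_crank_by(-22°): θ ← 0° -22° = -22°
rotate_crank_by(+11°): θ ← -22° +11° = -11°
rotate_crank_by(+41°): θ ← -11° +41° = 30°
rotate_crank_by(-12°): θ ← 30° -12° = 18°
crank pin P = (r cos θ, r sin θ) = (15.216904, 4.944272)
h = r sin θ − e = 4.944272 − 0 = 4.944272
x = r cos θ + √(L² − h²) = 15.216904 + √(35344.0 − 24.4458) = 15.216904 + 187.934973 = 203.151878

203.1519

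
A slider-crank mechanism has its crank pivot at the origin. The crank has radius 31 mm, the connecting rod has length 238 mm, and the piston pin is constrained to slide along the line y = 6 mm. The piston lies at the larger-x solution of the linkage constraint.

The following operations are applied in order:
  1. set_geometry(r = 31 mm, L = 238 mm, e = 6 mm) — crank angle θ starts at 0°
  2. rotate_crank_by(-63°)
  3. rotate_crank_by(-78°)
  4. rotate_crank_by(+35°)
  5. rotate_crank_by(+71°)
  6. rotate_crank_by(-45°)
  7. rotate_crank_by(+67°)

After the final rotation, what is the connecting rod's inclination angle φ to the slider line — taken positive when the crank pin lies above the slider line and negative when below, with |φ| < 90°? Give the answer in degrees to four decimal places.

set_geometry: r = 31 mm, L = 238 mm, e = 6 mm; θ ← 0°
rotate_crank_by(-63°): θ ← 0° -63° = -63°
rotate_crank_by(-78°): θ ← -63° -78° = -141°
rotate_crank_by(+35°): θ ← -141° +35° = -106°
rotate_crank_by(+71°): θ ← -106° +71° = -35°
rotate_crank_by(-45°): θ ← -35° -45° = -80°
rotate_crank_by(+67°): θ ← -80° +67° = -13°
crank pin P = (r cos θ, r sin θ) = (30.205472, -6.973483)
h = r sin θ − e = -6.973483 − 6 = -12.973483
sin φ = h / L = -12.973483 / 238 = -0.05451043
φ = arcsin(-0.05451043) = -3.124766°

-3.1248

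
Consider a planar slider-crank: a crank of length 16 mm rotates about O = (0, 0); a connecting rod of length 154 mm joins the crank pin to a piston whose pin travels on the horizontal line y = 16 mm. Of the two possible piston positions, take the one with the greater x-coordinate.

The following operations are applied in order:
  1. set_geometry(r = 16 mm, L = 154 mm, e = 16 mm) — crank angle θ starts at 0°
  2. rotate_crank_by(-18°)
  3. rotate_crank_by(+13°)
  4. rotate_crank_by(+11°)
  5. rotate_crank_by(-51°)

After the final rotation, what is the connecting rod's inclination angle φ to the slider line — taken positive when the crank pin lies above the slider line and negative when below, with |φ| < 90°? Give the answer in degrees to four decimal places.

set_geometry: r = 16 mm, L = 154 mm, e = 16 mm; θ ← 0°
rotate_crank_by(-18°): θ ← 0° -18° = -18°
rotate_crank_by(+13°): θ ← -18° +13° = -5°
rotate_crank_by(+11°): θ ← -5° +11° = 6°
rotate_crank_by(-51°): θ ← 6° -51° = -45°
crank pin P = (r cos θ, r sin θ) = (11.313708, -11.313708)
h = r sin θ − e = -11.313708 − 16 = -27.313708
sin φ = h / L = -27.313708 / 154 = -0.17736174
φ = arcsin(-0.17736174) = -10.216126°

-10.2161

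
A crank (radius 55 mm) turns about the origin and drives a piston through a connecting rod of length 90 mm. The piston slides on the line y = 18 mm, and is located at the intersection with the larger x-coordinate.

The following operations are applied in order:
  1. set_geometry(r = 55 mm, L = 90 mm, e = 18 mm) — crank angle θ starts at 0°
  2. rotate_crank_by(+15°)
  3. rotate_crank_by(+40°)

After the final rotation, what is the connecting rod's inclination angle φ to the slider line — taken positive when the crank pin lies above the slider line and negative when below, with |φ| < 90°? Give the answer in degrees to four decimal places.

17.4932

set_geometry: r = 55 mm, L = 90 mm, e = 18 mm; θ ← 0°
rotate_crank_by(+15°): θ ← 0° +15° = 15°
rotate_crank_by(+40°): θ ← 15° +40° = 55°
crank pin P = (r cos θ, r sin θ) = (31.546704, 45.053362)
h = r sin θ − e = 45.053362 − 18 = 27.053362
sin φ = h / L = 27.053362 / 90 = 0.30059292
φ = arcsin(0.30059292) = 17.493219°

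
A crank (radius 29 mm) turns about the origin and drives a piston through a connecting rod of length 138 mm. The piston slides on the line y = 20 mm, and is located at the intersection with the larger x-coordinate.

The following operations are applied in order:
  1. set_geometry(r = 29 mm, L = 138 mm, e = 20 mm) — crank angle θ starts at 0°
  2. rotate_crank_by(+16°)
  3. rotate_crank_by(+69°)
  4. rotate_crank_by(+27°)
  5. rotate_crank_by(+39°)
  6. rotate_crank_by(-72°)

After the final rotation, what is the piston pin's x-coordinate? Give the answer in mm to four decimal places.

set_geometry: r = 29 mm, L = 138 mm, e = 20 mm; θ ← 0°
rotate_crank_by(+16°): θ ← 0° +16° = 16°
rotate_crank_by(+69°): θ ← 16° +69° = 85°
rotate_crank_by(+27°): θ ← 85° +27° = 112°
rotate_crank_by(+39°): θ ← 112° +39° = 151°
rotate_crank_by(-72°): θ ← 151° -72° = 79°
crank pin P = (r cos θ, r sin θ) = (5.533461, 28.467188)
h = r sin θ − e = 28.467188 − 20 = 8.467188
x = r cos θ + √(L² − h²) = 5.533461 + √(19044.0 − 71.6933) = 5.533461 + 137.739997 = 143.273458

143.2735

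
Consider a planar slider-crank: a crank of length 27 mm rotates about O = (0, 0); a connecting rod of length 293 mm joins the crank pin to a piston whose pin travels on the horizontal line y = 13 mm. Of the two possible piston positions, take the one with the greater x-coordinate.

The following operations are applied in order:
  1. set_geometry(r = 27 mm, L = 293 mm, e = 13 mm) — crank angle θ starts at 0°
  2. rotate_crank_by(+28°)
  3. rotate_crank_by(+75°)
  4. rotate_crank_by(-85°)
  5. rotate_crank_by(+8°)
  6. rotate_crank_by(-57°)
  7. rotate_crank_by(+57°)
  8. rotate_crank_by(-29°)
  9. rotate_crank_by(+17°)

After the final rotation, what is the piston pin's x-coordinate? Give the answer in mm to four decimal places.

319.1266

set_geometry: r = 27 mm, L = 293 mm, e = 13 mm; θ ← 0°
rotate_crank_by(+28°): θ ← 0° +28° = 28°
rotate_crank_by(+75°): θ ← 28° +75° = 103°
rotate_crank_by(-85°): θ ← 103° -85° = 18°
rotate_crank_by(+8°): θ ← 18° +8° = 26°
rotate_crank_by(-57°): θ ← 26° -57° = -31°
rotate_crank_by(+57°): θ ← -31° +57° = 26°
rotate_crank_by(-29°): θ ← 26° -29° = -3°
rotate_crank_by(+17°): θ ← -3° +17° = 14°
crank pin P = (r cos θ, r sin θ) = (26.197985, 6.531891)
h = r sin θ − e = 6.531891 − 13 = -6.468109
x = r cos θ + √(L² − h²) = 26.197985 + √(85849.0 − 41.8364) = 26.197985 + 292.928598 = 319.126583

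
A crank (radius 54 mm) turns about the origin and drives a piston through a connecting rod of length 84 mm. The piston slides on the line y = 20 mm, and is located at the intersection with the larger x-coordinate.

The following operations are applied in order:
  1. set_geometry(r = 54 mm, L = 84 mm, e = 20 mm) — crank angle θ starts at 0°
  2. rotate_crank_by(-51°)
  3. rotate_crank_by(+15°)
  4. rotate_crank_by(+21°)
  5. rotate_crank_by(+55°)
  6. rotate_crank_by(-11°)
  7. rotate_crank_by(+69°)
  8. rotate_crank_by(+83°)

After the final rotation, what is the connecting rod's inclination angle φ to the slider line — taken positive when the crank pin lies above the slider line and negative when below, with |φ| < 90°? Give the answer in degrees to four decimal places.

-14.4370

set_geometry: r = 54 mm, L = 84 mm, e = 20 mm; θ ← 0°
rotate_crank_by(-51°): θ ← 0° -51° = -51°
rotate_crank_by(+15°): θ ← -51° +15° = -36°
rotate_crank_by(+21°): θ ← -36° +21° = -15°
rotate_crank_by(+55°): θ ← -15° +55° = 40°
rotate_crank_by(-11°): θ ← 40° -11° = 29°
rotate_crank_by(+69°): θ ← 29° +69° = 98°
rotate_crank_by(+83°): θ ← 98° +83° = 181°
crank pin P = (r cos θ, r sin θ) = (-53.991776, -0.942430)
h = r sin θ − e = -0.942430 − 20 = -20.942430
sin φ = h / L = -20.942430 / 84 = -0.24931464
φ = arcsin(-0.24931464) = -14.436960°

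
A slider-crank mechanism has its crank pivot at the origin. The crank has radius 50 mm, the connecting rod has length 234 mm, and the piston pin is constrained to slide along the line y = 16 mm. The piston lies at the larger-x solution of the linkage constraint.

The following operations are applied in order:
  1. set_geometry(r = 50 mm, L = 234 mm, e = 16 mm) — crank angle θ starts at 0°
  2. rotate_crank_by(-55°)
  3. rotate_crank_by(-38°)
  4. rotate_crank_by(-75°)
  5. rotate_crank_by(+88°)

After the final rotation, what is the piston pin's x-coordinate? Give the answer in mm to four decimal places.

233.4038

set_geometry: r = 50 mm, L = 234 mm, e = 16 mm; θ ← 0°
rotate_crank_by(-55°): θ ← 0° -55° = -55°
rotate_crank_by(-38°): θ ← -55° -38° = -93°
rotate_crank_by(-75°): θ ← -93° -75° = -168°
rotate_crank_by(+88°): θ ← -168° +88° = -80°
crank pin P = (r cos θ, r sin θ) = (8.682409, -49.240388)
h = r sin θ − e = -49.240388 − 16 = -65.240388
x = r cos θ + √(L² − h²) = 8.682409 + √(54756.0 − 4256.3082) = 8.682409 + 224.721365 = 233.403774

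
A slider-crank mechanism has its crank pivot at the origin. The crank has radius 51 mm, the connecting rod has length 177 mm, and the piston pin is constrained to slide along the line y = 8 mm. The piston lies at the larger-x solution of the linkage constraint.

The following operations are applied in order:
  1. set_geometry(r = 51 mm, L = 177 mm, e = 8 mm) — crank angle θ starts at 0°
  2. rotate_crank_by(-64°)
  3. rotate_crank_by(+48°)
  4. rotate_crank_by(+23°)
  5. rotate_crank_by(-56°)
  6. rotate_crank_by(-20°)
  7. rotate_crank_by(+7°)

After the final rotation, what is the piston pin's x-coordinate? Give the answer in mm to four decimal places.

set_geometry: r = 51 mm, L = 177 mm, e = 8 mm; θ ← 0°
rotate_crank_by(-64°): θ ← 0° -64° = -64°
rotate_crank_by(+48°): θ ← -64° +48° = -16°
rotate_crank_by(+23°): θ ← -16° +23° = 7°
rotate_crank_by(-56°): θ ← 7° -56° = -49°
rotate_crank_by(-20°): θ ← -49° -20° = -69°
rotate_crank_by(+7°): θ ← -69° +7° = -62°
crank pin P = (r cos θ, r sin θ) = (23.943050, -45.030327)
h = r sin θ − e = -45.030327 − 8 = -53.030327
x = r cos θ + √(L² − h²) = 23.943050 + √(31329.0 − 2812.2156) = 23.943050 + 168.869134 = 192.812184

192.8122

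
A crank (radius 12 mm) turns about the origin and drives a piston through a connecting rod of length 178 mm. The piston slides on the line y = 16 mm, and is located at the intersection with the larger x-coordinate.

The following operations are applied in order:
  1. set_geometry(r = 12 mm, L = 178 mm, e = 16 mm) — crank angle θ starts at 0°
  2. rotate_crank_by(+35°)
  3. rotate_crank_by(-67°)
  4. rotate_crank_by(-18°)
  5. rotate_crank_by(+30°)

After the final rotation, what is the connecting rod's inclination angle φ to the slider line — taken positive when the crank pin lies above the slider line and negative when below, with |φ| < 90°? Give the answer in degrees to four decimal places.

set_geometry: r = 12 mm, L = 178 mm, e = 16 mm; θ ← 0°
rotate_crank_by(+35°): θ ← 0° +35° = 35°
rotate_crank_by(-67°): θ ← 35° -67° = -32°
rotate_crank_by(-18°): θ ← -32° -18° = -50°
rotate_crank_by(+30°): θ ← -50° +30° = -20°
crank pin P = (r cos θ, r sin θ) = (11.276311, -4.104242)
h = r sin θ − e = -4.104242 − 16 = -20.104242
sin φ = h / L = -20.104242 / 178 = -0.11294518
φ = arcsin(-0.11294518) = -6.485120°

-6.4851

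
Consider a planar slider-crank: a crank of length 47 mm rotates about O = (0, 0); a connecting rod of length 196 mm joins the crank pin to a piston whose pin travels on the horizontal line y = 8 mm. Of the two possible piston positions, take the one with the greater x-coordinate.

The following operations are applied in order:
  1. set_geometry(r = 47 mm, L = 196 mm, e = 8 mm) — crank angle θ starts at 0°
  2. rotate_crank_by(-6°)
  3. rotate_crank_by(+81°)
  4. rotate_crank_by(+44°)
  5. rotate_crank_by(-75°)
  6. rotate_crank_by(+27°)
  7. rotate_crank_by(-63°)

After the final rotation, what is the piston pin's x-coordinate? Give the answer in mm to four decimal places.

242.5372

set_geometry: r = 47 mm, L = 196 mm, e = 8 mm; θ ← 0°
rotate_crank_by(-6°): θ ← 0° -6° = -6°
rotate_crank_by(+81°): θ ← -6° +81° = 75°
rotate_crank_by(+44°): θ ← 75° +44° = 119°
rotate_crank_by(-75°): θ ← 119° -75° = 44°
rotate_crank_by(+27°): θ ← 44° +27° = 71°
rotate_crank_by(-63°): θ ← 71° -63° = 8°
crank pin P = (r cos θ, r sin θ) = (46.542599, 6.541136)
h = r sin θ − e = 6.541136 − 8 = -1.458864
x = r cos θ + √(L² − h²) = 46.542599 + √(38416.0 − 2.1283) = 46.542599 + 195.994571 = 242.537170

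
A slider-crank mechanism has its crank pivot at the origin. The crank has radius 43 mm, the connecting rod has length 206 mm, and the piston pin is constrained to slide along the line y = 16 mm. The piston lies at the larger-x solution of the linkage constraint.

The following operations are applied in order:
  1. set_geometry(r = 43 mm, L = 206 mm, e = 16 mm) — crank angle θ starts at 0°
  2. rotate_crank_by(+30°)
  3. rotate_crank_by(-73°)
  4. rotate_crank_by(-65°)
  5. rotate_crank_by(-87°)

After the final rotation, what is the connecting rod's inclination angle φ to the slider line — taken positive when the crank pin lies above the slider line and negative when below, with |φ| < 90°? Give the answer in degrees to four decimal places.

set_geometry: r = 43 mm, L = 206 mm, e = 16 mm; θ ← 0°
rotate_crank_by(+30°): θ ← 0° +30° = 30°
rotate_crank_by(-73°): θ ← 30° -73° = -43°
rotate_crank_by(-65°): θ ← -43° -65° = -108°
rotate_crank_by(-87°): θ ← -108° -87° = -195°
crank pin P = (r cos θ, r sin θ) = (-41.534811, 11.129219)
h = r sin θ − e = 11.129219 − 16 = -4.870781
sin φ = h / L = -4.870781 / 206 = -0.02364457
φ = arcsin(-0.02364457) = -1.354860°

-1.3549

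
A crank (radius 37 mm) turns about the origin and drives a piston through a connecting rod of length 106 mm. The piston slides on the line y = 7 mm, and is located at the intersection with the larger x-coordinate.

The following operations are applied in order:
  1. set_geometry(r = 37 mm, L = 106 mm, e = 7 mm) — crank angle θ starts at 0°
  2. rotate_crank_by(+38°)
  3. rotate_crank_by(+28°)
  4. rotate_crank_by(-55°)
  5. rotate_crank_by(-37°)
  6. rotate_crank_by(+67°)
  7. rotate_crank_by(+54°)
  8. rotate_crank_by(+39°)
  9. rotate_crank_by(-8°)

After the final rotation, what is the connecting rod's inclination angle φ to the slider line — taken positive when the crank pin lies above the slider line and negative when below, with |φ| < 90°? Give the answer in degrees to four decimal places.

set_geometry: r = 37 mm, L = 106 mm, e = 7 mm; θ ← 0°
rotate_crank_by(+38°): θ ← 0° +38° = 38°
rotate_crank_by(+28°): θ ← 38° +28° = 66°
rotate_crank_by(-55°): θ ← 66° -55° = 11°
rotate_crank_by(-37°): θ ← 11° -37° = -26°
rotate_crank_by(+67°): θ ← -26° +67° = 41°
rotate_crank_by(+54°): θ ← 41° +54° = 95°
rotate_crank_by(+39°): θ ← 95° +39° = 134°
rotate_crank_by(-8°): θ ← 134° -8° = 126°
crank pin P = (r cos θ, r sin θ) = (-21.748054, 29.933629)
h = r sin θ − e = 29.933629 − 7 = 22.933629
sin φ = h / L = 22.933629 / 106 = 0.21635499
φ = arcsin(0.21635499) = 12.495034°

12.4950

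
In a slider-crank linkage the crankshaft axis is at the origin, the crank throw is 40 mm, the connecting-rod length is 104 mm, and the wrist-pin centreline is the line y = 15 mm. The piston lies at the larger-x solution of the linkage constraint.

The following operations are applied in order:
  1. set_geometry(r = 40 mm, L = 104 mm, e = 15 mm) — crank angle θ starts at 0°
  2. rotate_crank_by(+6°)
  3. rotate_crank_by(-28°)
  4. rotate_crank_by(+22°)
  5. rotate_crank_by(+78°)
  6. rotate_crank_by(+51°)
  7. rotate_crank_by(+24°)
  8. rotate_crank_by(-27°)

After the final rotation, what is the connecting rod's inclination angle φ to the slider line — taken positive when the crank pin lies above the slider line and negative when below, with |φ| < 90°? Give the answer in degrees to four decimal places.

set_geometry: r = 40 mm, L = 104 mm, e = 15 mm; θ ← 0°
rotate_crank_by(+6°): θ ← 0° +6° = 6°
rotate_crank_by(-28°): θ ← 6° -28° = -22°
rotate_crank_by(+22°): θ ← -22° +22° = 0°
rotate_crank_by(+78°): θ ← 0° +78° = 78°
rotate_crank_by(+51°): θ ← 78° +51° = 129°
rotate_crank_by(+24°): θ ← 129° +24° = 153°
rotate_crank_by(-27°): θ ← 153° -27° = 126°
crank pin P = (r cos θ, r sin θ) = (-23.511410, 32.360680)
h = r sin θ − e = 32.360680 − 15 = 17.360680
sin φ = h / L = 17.360680 / 104 = 0.16692961
φ = arcsin(0.16692961) = 9.609348°

9.6093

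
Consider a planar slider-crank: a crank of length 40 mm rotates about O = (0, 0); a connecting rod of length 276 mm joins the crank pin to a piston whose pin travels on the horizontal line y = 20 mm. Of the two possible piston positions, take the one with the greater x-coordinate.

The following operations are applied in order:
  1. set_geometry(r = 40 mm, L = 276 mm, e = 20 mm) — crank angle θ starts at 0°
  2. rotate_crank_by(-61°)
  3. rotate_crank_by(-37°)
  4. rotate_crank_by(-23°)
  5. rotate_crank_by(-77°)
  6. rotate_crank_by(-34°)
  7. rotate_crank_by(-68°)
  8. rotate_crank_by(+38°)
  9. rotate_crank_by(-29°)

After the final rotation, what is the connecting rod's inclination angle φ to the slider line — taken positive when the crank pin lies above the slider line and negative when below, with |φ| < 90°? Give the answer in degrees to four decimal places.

set_geometry: r = 40 mm, L = 276 mm, e = 20 mm; θ ← 0°
rotate_crank_by(-61°): θ ← 0° -61° = -61°
rotate_crank_by(-37°): θ ← -61° -37° = -98°
rotate_crank_by(-23°): θ ← -98° -23° = -121°
rotate_crank_by(-77°): θ ← -121° -77° = -198°
rotate_crank_by(-34°): θ ← -198° -34° = -232°
rotate_crank_by(-68°): θ ← -232° -68° = -300°
rotate_crank_by(+38°): θ ← -300° +38° = -262°
rotate_crank_by(-29°): θ ← -262° -29° = -291°
crank pin P = (r cos θ, r sin θ) = (14.334718, 37.343217)
h = r sin θ − e = 37.343217 − 20 = 17.343217
sin φ = h / L = 17.343217 / 276 = 0.06283774
φ = arcsin(0.06283774) = 3.602711°

3.6027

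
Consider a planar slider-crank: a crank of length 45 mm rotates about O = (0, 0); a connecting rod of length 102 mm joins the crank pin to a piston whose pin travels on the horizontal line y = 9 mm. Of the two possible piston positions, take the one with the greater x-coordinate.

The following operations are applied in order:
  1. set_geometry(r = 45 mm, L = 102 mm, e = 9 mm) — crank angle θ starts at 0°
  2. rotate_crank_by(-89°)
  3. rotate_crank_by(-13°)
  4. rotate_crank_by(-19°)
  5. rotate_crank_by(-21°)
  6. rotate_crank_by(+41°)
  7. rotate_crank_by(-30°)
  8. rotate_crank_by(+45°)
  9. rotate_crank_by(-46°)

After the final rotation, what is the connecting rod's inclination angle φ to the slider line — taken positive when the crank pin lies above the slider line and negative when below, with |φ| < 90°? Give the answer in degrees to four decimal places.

-24.5882

set_geometry: r = 45 mm, L = 102 mm, e = 9 mm; θ ← 0°
rotate_crank_by(-89°): θ ← 0° -89° = -89°
rotate_crank_by(-13°): θ ← -89° -13° = -102°
rotate_crank_by(-19°): θ ← -102° -19° = -121°
rotate_crank_by(-21°): θ ← -121° -21° = -142°
rotate_crank_by(+41°): θ ← -142° +41° = -101°
rotate_crank_by(-30°): θ ← -101° -30° = -131°
rotate_crank_by(+45°): θ ← -131° +45° = -86°
rotate_crank_by(-46°): θ ← -86° -46° = -132°
crank pin P = (r cos θ, r sin θ) = (-30.110877, -33.441517)
h = r sin θ − e = -33.441517 − 9 = -42.441517
sin φ = h / L = -42.441517 / 102 = -0.41609331
φ = arcsin(-0.41609331) = -24.588186°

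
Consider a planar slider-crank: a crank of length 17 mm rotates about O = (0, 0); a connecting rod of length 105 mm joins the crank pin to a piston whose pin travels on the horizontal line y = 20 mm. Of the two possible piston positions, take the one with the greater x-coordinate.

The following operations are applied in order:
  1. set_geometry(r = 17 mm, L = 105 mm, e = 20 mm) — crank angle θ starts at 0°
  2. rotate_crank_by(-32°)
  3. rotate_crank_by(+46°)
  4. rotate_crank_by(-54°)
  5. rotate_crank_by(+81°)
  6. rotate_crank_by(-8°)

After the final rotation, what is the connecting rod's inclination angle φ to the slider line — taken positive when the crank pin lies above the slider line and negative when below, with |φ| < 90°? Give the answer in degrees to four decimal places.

set_geometry: r = 17 mm, L = 105 mm, e = 20 mm; θ ← 0°
rotate_crank_by(-32°): θ ← 0° -32° = -32°
rotate_crank_by(+46°): θ ← -32° +46° = 14°
rotate_crank_by(-54°): θ ← 14° -54° = -40°
rotate_crank_by(+81°): θ ← -40° +81° = 41°
rotate_crank_by(-8°): θ ← 41° -8° = 33°
crank pin P = (r cos θ, r sin θ) = (14.257400, 9.258864)
h = r sin θ − e = 9.258864 − 20 = -10.741136
sin φ = h / L = -10.741136 / 105 = -0.10229654
φ = arcsin(-0.10229654) = -5.871431°

-5.8714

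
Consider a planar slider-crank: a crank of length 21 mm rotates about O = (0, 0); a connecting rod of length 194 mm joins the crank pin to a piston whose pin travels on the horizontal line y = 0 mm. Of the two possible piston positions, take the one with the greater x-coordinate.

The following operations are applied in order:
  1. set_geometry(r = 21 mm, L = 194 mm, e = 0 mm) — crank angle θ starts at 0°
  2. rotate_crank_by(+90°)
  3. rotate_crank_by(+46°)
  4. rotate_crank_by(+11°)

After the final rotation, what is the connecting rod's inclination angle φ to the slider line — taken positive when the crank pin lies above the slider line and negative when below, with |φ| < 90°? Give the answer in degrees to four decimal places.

3.3799

set_geometry: r = 21 mm, L = 194 mm, e = 0 mm; θ ← 0°
rotate_crank_by(+90°): θ ← 0° +90° = 90°
rotate_crank_by(+46°): θ ← 90° +46° = 136°
rotate_crank_by(+11°): θ ← 136° +11° = 147°
crank pin P = (r cos θ, r sin θ) = (-17.612082, 11.437420)
h = r sin θ − e = 11.437420 − 0 = 11.437420
sin φ = h / L = 11.437420 / 194 = 0.05895577
φ = arcsin(0.05895577) = 3.379877°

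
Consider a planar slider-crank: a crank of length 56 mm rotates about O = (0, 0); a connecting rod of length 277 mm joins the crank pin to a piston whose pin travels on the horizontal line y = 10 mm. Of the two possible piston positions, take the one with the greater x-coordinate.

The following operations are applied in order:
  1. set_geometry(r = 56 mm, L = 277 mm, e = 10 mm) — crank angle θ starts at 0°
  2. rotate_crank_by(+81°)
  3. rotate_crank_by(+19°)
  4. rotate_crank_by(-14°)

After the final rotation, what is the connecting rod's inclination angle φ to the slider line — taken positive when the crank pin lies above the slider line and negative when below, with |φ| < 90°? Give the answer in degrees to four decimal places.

set_geometry: r = 56 mm, L = 277 mm, e = 10 mm; θ ← 0°
rotate_crank_by(+81°): θ ← 0° +81° = 81°
rotate_crank_by(+19°): θ ← 81° +19° = 100°
rotate_crank_by(-14°): θ ← 100° -14° = 86°
crank pin P = (r cos θ, r sin θ) = (3.906363, 55.863587)
h = r sin θ − e = 55.863587 − 10 = 45.863587
sin φ = h / L = 45.863587 / 277 = 0.16557252
φ = arcsin(0.16557252) = 9.530495°

9.5305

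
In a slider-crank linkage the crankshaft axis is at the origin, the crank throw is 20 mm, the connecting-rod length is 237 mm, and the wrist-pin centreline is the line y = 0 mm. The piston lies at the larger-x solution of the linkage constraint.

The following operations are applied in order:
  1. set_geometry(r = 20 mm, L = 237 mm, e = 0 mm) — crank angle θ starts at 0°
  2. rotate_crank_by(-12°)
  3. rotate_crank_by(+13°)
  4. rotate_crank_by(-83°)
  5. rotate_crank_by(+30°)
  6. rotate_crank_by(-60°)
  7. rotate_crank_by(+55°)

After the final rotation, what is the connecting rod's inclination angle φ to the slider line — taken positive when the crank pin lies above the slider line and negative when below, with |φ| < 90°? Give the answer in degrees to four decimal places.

set_geometry: r = 20 mm, L = 237 mm, e = 0 mm; θ ← 0°
rotate_crank_by(-12°): θ ← 0° -12° = -12°
rotate_crank_by(+13°): θ ← -12° +13° = 1°
rotate_crank_by(-83°): θ ← 1° -83° = -82°
rotate_crank_by(+30°): θ ← -82° +30° = -52°
rotate_crank_by(-60°): θ ← -52° -60° = -112°
rotate_crank_by(+55°): θ ← -112° +55° = -57°
crank pin P = (r cos θ, r sin θ) = (10.892781, -16.773411)
h = r sin θ − e = -16.773411 − 0 = -16.773411
sin φ = h / L = -16.773411 / 237 = -0.07077389
φ = arcsin(-0.07077389) = -4.058438°

-4.0584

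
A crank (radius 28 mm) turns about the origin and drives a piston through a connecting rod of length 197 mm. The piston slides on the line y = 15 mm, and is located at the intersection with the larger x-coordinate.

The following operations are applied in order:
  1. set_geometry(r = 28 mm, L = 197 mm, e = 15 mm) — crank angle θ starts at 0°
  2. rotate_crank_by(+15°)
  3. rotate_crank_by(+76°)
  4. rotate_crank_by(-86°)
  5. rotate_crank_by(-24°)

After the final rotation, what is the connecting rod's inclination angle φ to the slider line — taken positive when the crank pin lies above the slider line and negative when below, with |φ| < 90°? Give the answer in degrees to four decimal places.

set_geometry: r = 28 mm, L = 197 mm, e = 15 mm; θ ← 0°
rotate_crank_by(+15°): θ ← 0° +15° = 15°
rotate_crank_by(+76°): θ ← 15° +76° = 91°
rotate_crank_by(-86°): θ ← 91° -86° = 5°
rotate_crank_by(-24°): θ ← 5° -24° = -19°
crank pin P = (r cos θ, r sin θ) = (26.474520, -9.115908)
h = r sin θ − e = -9.115908 − 15 = -24.115908
sin φ = h / L = -24.115908 / 197 = -0.12241578
φ = arcsin(-0.12241578) = -7.031545°

-7.0315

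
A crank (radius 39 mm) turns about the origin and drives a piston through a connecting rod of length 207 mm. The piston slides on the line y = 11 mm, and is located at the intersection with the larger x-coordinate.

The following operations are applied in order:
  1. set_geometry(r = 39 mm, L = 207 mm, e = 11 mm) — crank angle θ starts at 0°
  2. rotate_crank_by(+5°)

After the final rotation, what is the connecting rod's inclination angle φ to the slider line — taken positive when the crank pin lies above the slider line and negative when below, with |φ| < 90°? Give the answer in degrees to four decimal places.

set_geometry: r = 39 mm, L = 207 mm, e = 11 mm; θ ← 0°
rotate_crank_by(+5°): θ ← 0° +5° = 5°
crank pin P = (r cos θ, r sin θ) = (38.851593, 3.399074)
h = r sin θ − e = 3.399074 − 11 = -7.600926
sin φ = h / L = -7.600926 / 207 = -0.03671945
φ = arcsin(-0.03671945) = -2.104343°

-2.1043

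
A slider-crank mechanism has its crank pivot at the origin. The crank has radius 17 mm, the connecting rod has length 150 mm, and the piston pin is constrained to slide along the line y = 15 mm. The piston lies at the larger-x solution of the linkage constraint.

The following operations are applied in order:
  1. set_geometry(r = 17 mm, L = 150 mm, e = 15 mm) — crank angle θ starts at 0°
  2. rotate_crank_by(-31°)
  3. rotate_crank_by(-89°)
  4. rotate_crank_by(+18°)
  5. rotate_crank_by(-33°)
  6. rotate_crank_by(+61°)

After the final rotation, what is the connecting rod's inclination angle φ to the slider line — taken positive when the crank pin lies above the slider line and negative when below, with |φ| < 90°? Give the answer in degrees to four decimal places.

-12.0604

set_geometry: r = 17 mm, L = 150 mm, e = 15 mm; θ ← 0°
rotate_crank_by(-31°): θ ← 0° -31° = -31°
rotate_crank_by(-89°): θ ← -31° -89° = -120°
rotate_crank_by(+18°): θ ← -120° +18° = -102°
rotate_crank_by(-33°): θ ← -102° -33° = -135°
rotate_crank_by(+61°): θ ← -135° +61° = -74°
crank pin P = (r cos θ, r sin θ) = (4.685835, -16.341449)
h = r sin θ − e = -16.341449 − 15 = -31.341449
sin φ = h / L = -31.341449 / 150 = -0.20894299
φ = arcsin(-0.20894299) = -12.060416°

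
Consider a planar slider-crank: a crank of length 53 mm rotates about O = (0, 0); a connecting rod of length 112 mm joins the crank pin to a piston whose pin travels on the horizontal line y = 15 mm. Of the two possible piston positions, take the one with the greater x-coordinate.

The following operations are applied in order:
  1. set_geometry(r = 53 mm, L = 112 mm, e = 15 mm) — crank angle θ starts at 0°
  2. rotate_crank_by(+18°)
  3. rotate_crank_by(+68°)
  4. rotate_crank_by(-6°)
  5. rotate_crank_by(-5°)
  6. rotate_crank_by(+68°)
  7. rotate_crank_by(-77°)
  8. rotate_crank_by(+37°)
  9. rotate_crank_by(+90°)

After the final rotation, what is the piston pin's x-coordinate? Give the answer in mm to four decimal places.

set_geometry: r = 53 mm, L = 112 mm, e = 15 mm; θ ← 0°
rotate_crank_by(+18°): θ ← 0° +18° = 18°
rotate_crank_by(+68°): θ ← 18° +68° = 86°
rotate_crank_by(-6°): θ ← 86° -6° = 80°
rotate_crank_by(-5°): θ ← 80° -5° = 75°
rotate_crank_by(+68°): θ ← 75° +68° = 143°
rotate_crank_by(-77°): θ ← 143° -77° = 66°
rotate_crank_by(+37°): θ ← 66° +37° = 103°
rotate_crank_by(+90°): θ ← 103° +90° = 193°
crank pin P = (r cos θ, r sin θ) = (-51.641613, -11.922406)
h = r sin θ − e = -11.922406 − 15 = -26.922406
x = r cos θ + √(L² − h²) = -51.641613 + √(12544.0 − 724.8159) = -51.641613 + 108.716071 = 57.074457

57.0745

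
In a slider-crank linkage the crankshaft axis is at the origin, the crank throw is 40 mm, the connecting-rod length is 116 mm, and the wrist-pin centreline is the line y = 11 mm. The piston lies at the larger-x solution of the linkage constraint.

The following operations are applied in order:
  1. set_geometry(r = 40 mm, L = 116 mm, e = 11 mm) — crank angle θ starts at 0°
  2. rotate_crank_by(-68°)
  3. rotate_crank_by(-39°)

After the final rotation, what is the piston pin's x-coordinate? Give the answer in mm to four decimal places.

set_geometry: r = 40 mm, L = 116 mm, e = 11 mm; θ ← 0°
rotate_crank_by(-68°): θ ← 0° -68° = -68°
rotate_crank_by(-39°): θ ← -68° -39° = -107°
crank pin P = (r cos θ, r sin θ) = (-11.694868, -38.252190)
h = r sin θ − e = -38.252190 − 11 = -49.252190
x = r cos θ + √(L² − h²) = -11.694868 + √(13456.0 − 2425.7782) = -11.694868 + 105.024863 = 93.329994

93.3300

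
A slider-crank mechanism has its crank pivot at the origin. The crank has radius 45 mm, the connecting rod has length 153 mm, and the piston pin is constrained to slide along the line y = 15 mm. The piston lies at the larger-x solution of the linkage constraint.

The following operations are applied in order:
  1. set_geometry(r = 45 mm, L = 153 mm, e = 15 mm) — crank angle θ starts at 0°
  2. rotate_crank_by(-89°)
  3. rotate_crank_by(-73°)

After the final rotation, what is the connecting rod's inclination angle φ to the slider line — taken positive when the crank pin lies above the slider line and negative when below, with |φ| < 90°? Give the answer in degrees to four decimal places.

set_geometry: r = 45 mm, L = 153 mm, e = 15 mm; θ ← 0°
rotate_crank_by(-89°): θ ← 0° -89° = -89°
rotate_crank_by(-73°): θ ← -89° -73° = -162°
crank pin P = (r cos θ, r sin θ) = (-42.797543, -13.905765)
h = r sin θ − e = -13.905765 − 15 = -28.905765
sin φ = h / L = -28.905765 / 153 = -0.18892657
φ = arcsin(-0.18892657) = -10.890147°

-10.8901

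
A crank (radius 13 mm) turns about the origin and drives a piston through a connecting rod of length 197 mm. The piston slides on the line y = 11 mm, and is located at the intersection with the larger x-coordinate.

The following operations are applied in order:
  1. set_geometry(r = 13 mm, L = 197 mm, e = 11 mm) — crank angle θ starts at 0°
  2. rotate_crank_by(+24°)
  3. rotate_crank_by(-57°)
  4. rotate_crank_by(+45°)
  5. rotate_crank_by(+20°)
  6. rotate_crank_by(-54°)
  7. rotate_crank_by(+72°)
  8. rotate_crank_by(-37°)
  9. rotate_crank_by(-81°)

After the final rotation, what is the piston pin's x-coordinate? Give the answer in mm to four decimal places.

200.5164

set_geometry: r = 13 mm, L = 197 mm, e = 11 mm; θ ← 0°
rotate_crank_by(+24°): θ ← 0° +24° = 24°
rotate_crank_by(-57°): θ ← 24° -57° = -33°
rotate_crank_by(+45°): θ ← -33° +45° = 12°
rotate_crank_by(+20°): θ ← 12° +20° = 32°
rotate_crank_by(-54°): θ ← 32° -54° = -22°
rotate_crank_by(+72°): θ ← -22° +72° = 50°
rotate_crank_by(-37°): θ ← 50° -37° = 13°
rotate_crank_by(-81°): θ ← 13° -81° = -68°
crank pin P = (r cos θ, r sin θ) = (4.869886, -12.053390)
h = r sin θ − e = -12.053390 − 11 = -23.053390
x = r cos θ + √(L² − h²) = 4.869886 + √(38809.0 − 531.4588) = 4.869886 + 195.646470 = 200.516356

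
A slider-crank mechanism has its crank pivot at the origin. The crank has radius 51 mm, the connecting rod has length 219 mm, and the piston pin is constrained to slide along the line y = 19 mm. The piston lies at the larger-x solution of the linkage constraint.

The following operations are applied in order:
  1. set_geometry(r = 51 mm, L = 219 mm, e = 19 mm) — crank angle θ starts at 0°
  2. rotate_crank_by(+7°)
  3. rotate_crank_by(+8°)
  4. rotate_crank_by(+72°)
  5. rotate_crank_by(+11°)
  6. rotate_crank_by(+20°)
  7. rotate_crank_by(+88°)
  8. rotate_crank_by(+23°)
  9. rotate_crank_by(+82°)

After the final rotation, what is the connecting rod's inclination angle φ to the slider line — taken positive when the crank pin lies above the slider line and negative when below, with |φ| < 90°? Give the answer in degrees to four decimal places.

-15.2192

set_geometry: r = 51 mm, L = 219 mm, e = 19 mm; θ ← 0°
rotate_crank_by(+7°): θ ← 0° +7° = 7°
rotate_crank_by(+8°): θ ← 7° +8° = 15°
rotate_crank_by(+72°): θ ← 15° +72° = 87°
rotate_crank_by(+11°): θ ← 87° +11° = 98°
rotate_crank_by(+20°): θ ← 98° +20° = 118°
rotate_crank_by(+88°): θ ← 118° +88° = 206°
rotate_crank_by(+23°): θ ← 206° +23° = 229°
rotate_crank_by(+82°): θ ← 229° +82° = 311°
crank pin P = (r cos θ, r sin θ) = (33.459010, -38.490189)
h = r sin θ − e = -38.490189 − 19 = -57.490189
sin φ = h / L = -57.490189 / 219 = -0.26251228
φ = arcsin(-0.26251228) = -15.219184°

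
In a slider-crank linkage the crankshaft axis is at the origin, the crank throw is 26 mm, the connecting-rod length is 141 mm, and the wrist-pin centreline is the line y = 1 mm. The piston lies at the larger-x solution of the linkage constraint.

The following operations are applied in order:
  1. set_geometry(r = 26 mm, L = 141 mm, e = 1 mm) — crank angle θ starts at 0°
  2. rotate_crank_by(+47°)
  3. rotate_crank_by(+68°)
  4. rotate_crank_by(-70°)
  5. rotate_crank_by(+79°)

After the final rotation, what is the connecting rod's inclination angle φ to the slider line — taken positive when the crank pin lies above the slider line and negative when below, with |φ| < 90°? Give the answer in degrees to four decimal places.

set_geometry: r = 26 mm, L = 141 mm, e = 1 mm; θ ← 0°
rotate_crank_by(+47°): θ ← 0° +47° = 47°
rotate_crank_by(+68°): θ ← 47° +68° = 115°
rotate_crank_by(-70°): θ ← 115° -70° = 45°
rotate_crank_by(+79°): θ ← 45° +79° = 124°
crank pin P = (r cos θ, r sin θ) = (-14.539015, 21.554977)
h = r sin θ − e = 21.554977 − 1 = 20.554977
sin φ = h / L = 20.554977 / 141 = 0.14577998
φ = arcsin(0.14577998) = 8.382449°

8.3824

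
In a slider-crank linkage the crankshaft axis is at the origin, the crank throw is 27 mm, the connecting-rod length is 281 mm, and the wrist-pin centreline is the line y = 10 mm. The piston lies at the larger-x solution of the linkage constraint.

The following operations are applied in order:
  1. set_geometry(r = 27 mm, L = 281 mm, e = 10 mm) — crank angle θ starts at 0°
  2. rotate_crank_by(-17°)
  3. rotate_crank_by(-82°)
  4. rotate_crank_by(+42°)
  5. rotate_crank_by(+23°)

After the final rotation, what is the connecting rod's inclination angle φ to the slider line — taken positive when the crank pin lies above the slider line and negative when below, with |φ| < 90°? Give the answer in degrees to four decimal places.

set_geometry: r = 27 mm, L = 281 mm, e = 10 mm; θ ← 0°
rotate_crank_by(-17°): θ ← 0° -17° = -17°
rotate_crank_by(-82°): θ ← -17° -82° = -99°
rotate_crank_by(+42°): θ ← -99° +42° = -57°
rotate_crank_by(+23°): θ ← -57° +23° = -34°
crank pin P = (r cos θ, r sin θ) = (22.384014, -15.098208)
h = r sin θ − e = -15.098208 − 10 = -25.098208
sin φ = h / L = -25.098208 / 281 = -0.08931747
φ = arcsin(-0.08931747) = -5.124343°

-5.1243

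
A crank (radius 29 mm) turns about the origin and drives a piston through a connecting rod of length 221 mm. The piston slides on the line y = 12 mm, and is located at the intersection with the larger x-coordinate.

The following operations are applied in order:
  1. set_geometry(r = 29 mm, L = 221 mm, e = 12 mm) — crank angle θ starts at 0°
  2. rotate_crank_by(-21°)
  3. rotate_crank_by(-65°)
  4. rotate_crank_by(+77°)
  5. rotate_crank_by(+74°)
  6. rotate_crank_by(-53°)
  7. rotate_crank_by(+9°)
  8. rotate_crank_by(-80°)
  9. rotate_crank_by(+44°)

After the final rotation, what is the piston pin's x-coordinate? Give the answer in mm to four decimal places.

248.1494

set_geometry: r = 29 mm, L = 221 mm, e = 12 mm; θ ← 0°
rotate_crank_by(-21°): θ ← 0° -21° = -21°
rotate_crank_by(-65°): θ ← -21° -65° = -86°
rotate_crank_by(+77°): θ ← -86° +77° = -9°
rotate_crank_by(+74°): θ ← -9° +74° = 65°
rotate_crank_by(-53°): θ ← 65° -53° = 12°
rotate_crank_by(+9°): θ ← 12° +9° = 21°
rotate_crank_by(-80°): θ ← 21° -80° = -59°
rotate_crank_by(+44°): θ ← -59° +44° = -15°
crank pin P = (r cos θ, r sin θ) = (28.011849, -7.505752)
h = r sin θ − e = -7.505752 − 12 = -19.505752
x = r cos θ + √(L² − h²) = 28.011849 + √(48841.0 − 380.4744) = 28.011849 + 220.137515 = 248.149364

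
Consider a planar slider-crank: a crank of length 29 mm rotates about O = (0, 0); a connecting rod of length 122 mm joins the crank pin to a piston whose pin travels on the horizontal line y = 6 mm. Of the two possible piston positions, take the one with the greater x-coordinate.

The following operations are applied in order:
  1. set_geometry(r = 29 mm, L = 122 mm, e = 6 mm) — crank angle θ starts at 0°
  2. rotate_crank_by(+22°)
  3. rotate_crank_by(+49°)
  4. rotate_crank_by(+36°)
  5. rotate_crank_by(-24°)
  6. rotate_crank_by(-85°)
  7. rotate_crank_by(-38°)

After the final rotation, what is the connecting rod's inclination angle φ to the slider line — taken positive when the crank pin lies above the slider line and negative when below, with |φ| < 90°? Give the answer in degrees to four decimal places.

set_geometry: r = 29 mm, L = 122 mm, e = 6 mm; θ ← 0°
rotate_crank_by(+22°): θ ← 0° +22° = 22°
rotate_crank_by(+49°): θ ← 22° +49° = 71°
rotate_crank_by(+36°): θ ← 71° +36° = 107°
rotate_crank_by(-24°): θ ← 107° -24° = 83°
rotate_crank_by(-85°): θ ← 83° -85° = -2°
rotate_crank_by(-38°): θ ← -2° -38° = -40°
crank pin P = (r cos θ, r sin θ) = (22.215289, -18.640841)
h = r sin θ − e = -18.640841 − 6 = -24.640841
sin φ = h / L = -24.640841 / 122 = -0.20197410
φ = arcsin(-0.20197410) = -11.652423°

-11.6524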